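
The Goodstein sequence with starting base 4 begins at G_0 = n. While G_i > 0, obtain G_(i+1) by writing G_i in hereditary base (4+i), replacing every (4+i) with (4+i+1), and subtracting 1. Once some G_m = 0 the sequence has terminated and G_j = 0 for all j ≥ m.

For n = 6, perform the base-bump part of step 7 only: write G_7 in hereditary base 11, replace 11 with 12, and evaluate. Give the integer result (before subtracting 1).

2

G_0=6  [base 4] 4 + 2  →[4↦5]→  5 + 2 = 7  −1 ⇒ G_1=6
G_1=6  [base 5] 5 + 1  →[5↦6]→  6 + 1 = 7  −1 ⇒ G_2=6
G_2=6  [base 6] 6  →[6↦7]→  7 = 7  −1 ⇒ G_3=6
G_3=6  [base 7] 6  →[7↦8]→  6 = 6  −1 ⇒ G_4=5
G_4=5  [base 8] 5  →[8↦9]→  5 = 5  −1 ⇒ G_5=4
G_5=4  [base 9] 4  →[9↦10]→  4 = 4  −1 ⇒ G_6=3
G_6=3  [base 10] 3  →[10↦11]→  3 = 3  −1 ⇒ G_7=2
G_7=2  [base 11] 2  →[11↦12]→  2 = 2  −1 ⇒ G_8=1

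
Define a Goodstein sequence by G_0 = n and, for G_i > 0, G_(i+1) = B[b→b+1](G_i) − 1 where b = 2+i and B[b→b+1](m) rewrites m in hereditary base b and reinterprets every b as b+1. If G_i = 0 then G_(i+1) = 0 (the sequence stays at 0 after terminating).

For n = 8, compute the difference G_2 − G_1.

8 —HB2→ 2^(2 + 1) —bump→ 3^(3 + 1) = 81 —(−1)→ 80
80 —HB3→ 2·3^3 + 2·3^2 + 2·3 + 2 —bump→ 2·4^4 + 2·4^2 + 2·4 + 2 = 554 —(−1)→ 553

473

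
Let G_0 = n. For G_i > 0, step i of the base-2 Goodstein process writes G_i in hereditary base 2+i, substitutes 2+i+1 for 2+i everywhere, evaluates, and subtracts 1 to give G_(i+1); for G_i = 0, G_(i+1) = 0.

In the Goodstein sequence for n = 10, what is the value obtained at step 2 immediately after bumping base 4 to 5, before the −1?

15626

G_0 = 10. HB_2(10) = 2^(2 + 1) + 2. Bump = 84. G_1 = 83.
G_1 = 83. HB_3(83) = 3^(3 + 1) + 2. Bump = 1026. G_2 = 1025.
G_2 = 1025. HB_4(1025) = 4^(4 + 1) + 1. Bump = 15626. G_3 = 15625.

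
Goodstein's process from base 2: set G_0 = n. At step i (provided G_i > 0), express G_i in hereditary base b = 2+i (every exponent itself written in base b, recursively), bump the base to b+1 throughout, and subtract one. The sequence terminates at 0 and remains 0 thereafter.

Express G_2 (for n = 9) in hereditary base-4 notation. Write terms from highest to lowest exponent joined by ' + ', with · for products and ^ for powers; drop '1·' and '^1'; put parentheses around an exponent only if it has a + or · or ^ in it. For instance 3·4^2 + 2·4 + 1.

[0] 9 ≡ 2^(2 + 1) + 1 (base 2). Lift 3: 82. −1: 81.
[1] 81 ≡ 3^(3 + 1) (base 3). Lift 4: 1024. −1: 1023.
[2] 1023 ≡ 3·4^4 + 3·4^3 + 3·4^2 + 3·4 + 3 (base 4). Lift 5: 9843. −1: 9842.

3·4^4 + 3·4^3 + 3·4^2 + 3·4 + 3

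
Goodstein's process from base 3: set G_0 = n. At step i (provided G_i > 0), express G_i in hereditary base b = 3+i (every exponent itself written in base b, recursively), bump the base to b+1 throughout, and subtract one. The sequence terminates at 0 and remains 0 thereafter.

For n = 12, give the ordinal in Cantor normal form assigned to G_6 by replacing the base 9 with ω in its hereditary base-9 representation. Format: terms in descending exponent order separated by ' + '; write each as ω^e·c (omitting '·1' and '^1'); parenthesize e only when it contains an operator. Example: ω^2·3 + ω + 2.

base 3: 12 = 3^2 + 3; at 4: 4^2 + 4 = 20; next = 19
base 4: 19 = 4^2 + 3; at 5: 5^2 + 3 = 28; next = 27
base 5: 27 = 5^2 + 2; at 6: 6^2 + 2 = 38; next = 37
base 6: 37 = 6^2 + 1; at 7: 7^2 + 1 = 50; next = 49
base 7: 49 = 7^2; at 8: 8^2 = 64; next = 63
base 8: 63 = 7·8 + 7; at 9: 7·9 + 7 = 70; next = 69
base 9: 69 = 7·9 + 6; at 10: 7·10 + 6 = 76; next = 75

ω·7 + 6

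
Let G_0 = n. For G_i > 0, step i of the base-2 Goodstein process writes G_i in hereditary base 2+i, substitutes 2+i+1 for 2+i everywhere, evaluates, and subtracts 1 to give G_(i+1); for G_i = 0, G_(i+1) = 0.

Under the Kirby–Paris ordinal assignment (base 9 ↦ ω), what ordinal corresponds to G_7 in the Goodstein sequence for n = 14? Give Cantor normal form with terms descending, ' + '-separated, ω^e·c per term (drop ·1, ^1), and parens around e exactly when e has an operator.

ω^(ω + 1) + ω^5·5 + ω^4·5 + ω^3·5 + ω^2·5 + ω·5 + 2

step 0: 14 = 2^(2 + 1) + 2^2 + 2; sub 3 for 2: 3^(3 + 1) + 3^3 + 3; = 111; G_1 = 111−1 = 110
step 1: 110 = 3^(3 + 1) + 3^3 + 2; sub 4 for 3: 4^(4 + 1) + 4^4 + 2; = 1282; G_2 = 1282−1 = 1281
step 2: 1281 = 4^(4 + 1) + 4^4 + 1; sub 5 for 4: 5^(5 + 1) + 5^5 + 1; = 18751; G_3 = 18751−1 = 18750
step 3: 18750 = 5^(5 + 1) + 5^5; sub 6 for 5: 6^(6 + 1) + 6^6; = 326592; G_4 = 326592−1 = 326591
step 4: 326591 = 6^(6 + 1) + 5·6^5 + 5·6^4 + 5·6^3 + 5·6^2 + 5·6 + 5; sub 7 for 6: 7^(7 + 1) + 5·7^5 + 5·7^4 + 5·7^3 + 5·7^2 + 5·7 + 5; = 5862841; G_5 = 5862841−1 = 5862840
step 5: 5862840 = 7^(7 + 1) + 5·7^5 + 5·7^4 + 5·7^3 + 5·7^2 + 5·7 + 4; sub 8 for 7: 8^(8 + 1) + 5·8^5 + 5·8^4 + 5·8^3 + 5·8^2 + 5·8 + 4; = 134404972; G_6 = 134404972−1 = 134404971
step 6: 134404971 = 8^(8 + 1) + 5·8^5 + 5·8^4 + 5·8^3 + 5·8^2 + 5·8 + 3; sub 9 for 8: 9^(9 + 1) + 5·9^5 + 5·9^4 + 5·9^3 + 5·9^2 + 5·9 + 3; = 3487116549; G_7 = 3487116549−1 = 3487116548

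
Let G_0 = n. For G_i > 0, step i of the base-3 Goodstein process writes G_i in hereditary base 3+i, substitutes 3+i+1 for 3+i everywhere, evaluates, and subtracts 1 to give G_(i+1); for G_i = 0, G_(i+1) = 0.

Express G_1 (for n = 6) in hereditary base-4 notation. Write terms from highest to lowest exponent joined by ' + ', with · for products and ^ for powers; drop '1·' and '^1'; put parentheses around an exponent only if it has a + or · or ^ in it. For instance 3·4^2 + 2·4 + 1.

4 + 3

[0] 6 ≡ 2·3 (base 3). Lift 4: 8. −1: 7.
[1] 7 ≡ 4 + 3 (base 4). Lift 5: 8. −1: 7.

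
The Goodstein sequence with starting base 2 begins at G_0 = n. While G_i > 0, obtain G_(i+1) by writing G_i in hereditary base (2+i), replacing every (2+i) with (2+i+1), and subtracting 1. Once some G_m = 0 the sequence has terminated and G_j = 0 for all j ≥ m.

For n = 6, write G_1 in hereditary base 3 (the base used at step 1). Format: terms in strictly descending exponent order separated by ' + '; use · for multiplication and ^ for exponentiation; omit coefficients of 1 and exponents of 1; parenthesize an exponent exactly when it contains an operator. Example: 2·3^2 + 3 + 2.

(0) 6|_2 = 2^2 + 2 ↦ 3^3 + 3|_3 = 30 ⇒ 29
(1) 29|_3 = 3^3 + 2 ↦ 4^4 + 2|_4 = 258 ⇒ 257

3^3 + 2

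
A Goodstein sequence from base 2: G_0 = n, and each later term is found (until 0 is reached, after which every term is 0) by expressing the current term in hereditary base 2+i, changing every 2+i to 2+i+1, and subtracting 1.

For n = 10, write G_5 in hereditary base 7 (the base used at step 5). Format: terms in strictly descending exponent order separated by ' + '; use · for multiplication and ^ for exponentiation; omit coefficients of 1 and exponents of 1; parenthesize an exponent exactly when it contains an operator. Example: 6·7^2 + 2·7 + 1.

5·7^7 + 5·7^5 + 5·7^4 + 5·7^3 + 5·7^2 + 5·7 + 4

step 0: 10 = 2^(2 + 1) + 2; sub 3 for 2: 3^(3 + 1) + 3; = 84; G_1 = 84−1 = 83
step 1: 83 = 3^(3 + 1) + 2; sub 4 for 3: 4^(4 + 1) + 2; = 1026; G_2 = 1026−1 = 1025
step 2: 1025 = 4^(4 + 1) + 1; sub 5 for 4: 5^(5 + 1) + 1; = 15626; G_3 = 15626−1 = 15625
step 3: 15625 = 5^(5 + 1); sub 6 for 5: 6^(6 + 1); = 279936; G_4 = 279936−1 = 279935
step 4: 279935 = 5·6^6 + 5·6^5 + 5·6^4 + 5·6^3 + 5·6^2 + 5·6 + 5; sub 7 for 6: 5·7^7 + 5·7^5 + 5·7^4 + 5·7^3 + 5·7^2 + 5·7 + 5; = 4215755; G_5 = 4215755−1 = 4215754
step 5: 4215754 = 5·7^7 + 5·7^5 + 5·7^4 + 5·7^3 + 5·7^2 + 5·7 + 4; sub 8 for 7: 5·8^8 + 5·8^5 + 5·8^4 + 5·8^3 + 5·8^2 + 5·8 + 4; = 84073324; G_6 = 84073324−1 = 84073323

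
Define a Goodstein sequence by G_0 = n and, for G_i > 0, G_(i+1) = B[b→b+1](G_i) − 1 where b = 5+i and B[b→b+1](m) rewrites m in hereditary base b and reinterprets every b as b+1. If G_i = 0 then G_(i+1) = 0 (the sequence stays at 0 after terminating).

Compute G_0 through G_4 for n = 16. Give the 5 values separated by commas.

16, 18, 20, 21, 22

base 5: 16 = 3·5 + 1; at 6: 3·6 + 1 = 19; next = 18
base 6: 18 = 3·6; at 7: 3·7 = 21; next = 20
base 7: 20 = 2·7 + 6; at 8: 2·8 + 6 = 22; next = 21
base 8: 21 = 2·8 + 5; at 9: 2·9 + 5 = 23; next = 22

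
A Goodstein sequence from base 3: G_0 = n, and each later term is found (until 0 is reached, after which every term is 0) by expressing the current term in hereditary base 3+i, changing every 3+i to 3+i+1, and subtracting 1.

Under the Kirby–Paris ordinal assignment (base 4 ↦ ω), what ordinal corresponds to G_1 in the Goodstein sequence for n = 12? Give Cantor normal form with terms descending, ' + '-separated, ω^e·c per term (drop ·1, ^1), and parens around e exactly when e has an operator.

G_0 = 12. HB_3(12) = 3^2 + 3. Bump = 20. G_1 = 19.
G_1 = 19. HB_4(19) = 4^2 + 3. Bump = 28. G_2 = 27.

ω^2 + 3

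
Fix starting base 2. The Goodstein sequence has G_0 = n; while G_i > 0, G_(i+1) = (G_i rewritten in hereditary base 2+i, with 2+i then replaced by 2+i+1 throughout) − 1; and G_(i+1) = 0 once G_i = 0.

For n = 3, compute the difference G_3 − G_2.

-1

G_0 = 3. HB_2(3) = 2 + 1. Bump = 4. G_1 = 3.
G_1 = 3. HB_3(3) = 3. Bump = 4. G_2 = 3.
G_2 = 3. HB_4(3) = 3. Bump = 3. G_3 = 2.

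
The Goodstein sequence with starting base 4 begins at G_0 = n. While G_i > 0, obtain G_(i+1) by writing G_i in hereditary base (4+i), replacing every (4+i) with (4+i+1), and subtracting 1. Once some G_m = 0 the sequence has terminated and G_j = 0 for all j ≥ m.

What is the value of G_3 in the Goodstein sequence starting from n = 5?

4

G_0=5  [base 4] 4 + 1  →[4↦5]→  5 + 1 = 6  −1 ⇒ G_1=5
G_1=5  [base 5] 5  →[5↦6]→  6 = 6  −1 ⇒ G_2=5
G_2=5  [base 6] 5  →[6↦7]→  5 = 5  −1 ⇒ G_3=4
G_3=4  [base 7] 4  →[7↦8]→  4 = 4  −1 ⇒ G_4=3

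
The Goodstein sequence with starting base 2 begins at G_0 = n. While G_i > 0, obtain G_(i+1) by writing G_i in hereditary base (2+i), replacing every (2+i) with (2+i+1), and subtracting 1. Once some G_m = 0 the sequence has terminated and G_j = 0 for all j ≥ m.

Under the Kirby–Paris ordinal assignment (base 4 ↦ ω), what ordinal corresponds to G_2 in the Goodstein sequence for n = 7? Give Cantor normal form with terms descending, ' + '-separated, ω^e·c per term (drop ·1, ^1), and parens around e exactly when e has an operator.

7 —HB2→ 2^2 + 2 + 1 —bump→ 3^3 + 3 + 1 = 31 —(−1)→ 30
30 —HB3→ 3^3 + 3 —bump→ 4^4 + 4 = 260 —(−1)→ 259
259 —HB4→ 4^4 + 3 —bump→ 5^5 + 3 = 3128 —(−1)→ 3127

ω^ω + 3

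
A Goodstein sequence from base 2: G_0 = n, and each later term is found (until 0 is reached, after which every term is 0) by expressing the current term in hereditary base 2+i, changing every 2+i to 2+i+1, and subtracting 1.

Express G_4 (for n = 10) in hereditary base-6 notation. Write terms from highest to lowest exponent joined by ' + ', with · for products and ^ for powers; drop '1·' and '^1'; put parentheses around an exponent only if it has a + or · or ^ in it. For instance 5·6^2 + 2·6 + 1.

(0) 10|_2 = 2^(2 + 1) + 2 ↦ 3^(3 + 1) + 3|_3 = 84 ⇒ 83
(1) 83|_3 = 3^(3 + 1) + 2 ↦ 4^(4 + 1) + 2|_4 = 1026 ⇒ 1025
(2) 1025|_4 = 4^(4 + 1) + 1 ↦ 5^(5 + 1) + 1|_5 = 15626 ⇒ 15625
(3) 15625|_5 = 5^(5 + 1) ↦ 6^(6 + 1)|_6 = 279936 ⇒ 279935
(4) 279935|_6 = 5·6^6 + 5·6^5 + 5·6^4 + 5·6^3 + 5·6^2 + 5·6 + 5 ↦ 5·7^7 + 5·7^5 + 5·7^4 + 5·7^3 + 5·7^2 + 5·7 + 5|_7 = 4215755 ⇒ 4215754

5·6^6 + 5·6^5 + 5·6^4 + 5·6^3 + 5·6^2 + 5·6 + 5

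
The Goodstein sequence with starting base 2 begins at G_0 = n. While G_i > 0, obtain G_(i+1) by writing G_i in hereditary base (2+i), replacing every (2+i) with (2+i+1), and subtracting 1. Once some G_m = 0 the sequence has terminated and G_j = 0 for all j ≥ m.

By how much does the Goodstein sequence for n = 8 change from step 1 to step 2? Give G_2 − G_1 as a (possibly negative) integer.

473

G_0=8  [base 2] 2^(2 + 1)  →[2↦3]→  3^(3 + 1) = 81  −1 ⇒ G_1=80
G_1=80  [base 3] 2·3^3 + 2·3^2 + 2·3 + 2  →[3↦4]→  2·4^4 + 2·4^2 + 2·4 + 2 = 554  −1 ⇒ G_2=553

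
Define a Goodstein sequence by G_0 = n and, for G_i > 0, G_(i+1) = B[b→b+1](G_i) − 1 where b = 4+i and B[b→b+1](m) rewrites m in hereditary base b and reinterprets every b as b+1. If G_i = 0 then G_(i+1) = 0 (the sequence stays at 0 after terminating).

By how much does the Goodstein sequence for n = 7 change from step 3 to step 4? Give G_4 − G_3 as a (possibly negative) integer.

0

(0) 7|_4 = 4 + 3 ↦ 5 + 3|_5 = 8 ⇒ 7
(1) 7|_5 = 5 + 2 ↦ 6 + 2|_6 = 8 ⇒ 7
(2) 7|_6 = 6 + 1 ↦ 7 + 1|_7 = 8 ⇒ 7
(3) 7|_7 = 7 ↦ 8|_8 = 8 ⇒ 7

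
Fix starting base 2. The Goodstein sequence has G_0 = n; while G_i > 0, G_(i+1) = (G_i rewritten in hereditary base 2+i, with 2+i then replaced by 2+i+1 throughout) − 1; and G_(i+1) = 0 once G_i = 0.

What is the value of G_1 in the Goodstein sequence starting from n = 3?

base 2: 3 = 2 + 1; at 3: 3 + 1 = 4; next = 3
base 3: 3 = 3; at 4: 4 = 4; next = 3

3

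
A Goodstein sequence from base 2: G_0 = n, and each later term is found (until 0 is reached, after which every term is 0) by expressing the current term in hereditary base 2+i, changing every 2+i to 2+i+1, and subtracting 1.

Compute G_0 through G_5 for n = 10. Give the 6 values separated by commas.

10, 83, 1025, 15625, 279935, 4215754

10 —HB2→ 2^(2 + 1) + 2 —bump→ 3^(3 + 1) + 3 = 84 —(−1)→ 83
83 —HB3→ 3^(3 + 1) + 2 —bump→ 4^(4 + 1) + 2 = 1026 —(−1)→ 1025
1025 —HB4→ 4^(4 + 1) + 1 —bump→ 5^(5 + 1) + 1 = 15626 —(−1)→ 15625
15625 —HB5→ 5^(5 + 1) —bump→ 6^(6 + 1) = 279936 —(−1)→ 279935
279935 —HB6→ 5·6^6 + 5·6^5 + 5·6^4 + 5·6^3 + 5·6^2 + 5·6 + 5 —bump→ 5·7^7 + 5·7^5 + 5·7^4 + 5·7^3 + 5·7^2 + 5·7 + 5 = 4215755 —(−1)→ 4215754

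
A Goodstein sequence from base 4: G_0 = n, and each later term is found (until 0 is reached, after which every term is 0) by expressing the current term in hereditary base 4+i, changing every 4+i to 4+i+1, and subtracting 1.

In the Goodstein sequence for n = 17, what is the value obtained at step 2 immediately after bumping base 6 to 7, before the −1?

(0) 17|_4 = 4^2 + 1 ↦ 5^2 + 1|_5 = 26 ⇒ 25
(1) 25|_5 = 5^2 ↦ 6^2|_6 = 36 ⇒ 35
(2) 35|_6 = 5·6 + 5 ↦ 5·7 + 5|_7 = 40 ⇒ 39

40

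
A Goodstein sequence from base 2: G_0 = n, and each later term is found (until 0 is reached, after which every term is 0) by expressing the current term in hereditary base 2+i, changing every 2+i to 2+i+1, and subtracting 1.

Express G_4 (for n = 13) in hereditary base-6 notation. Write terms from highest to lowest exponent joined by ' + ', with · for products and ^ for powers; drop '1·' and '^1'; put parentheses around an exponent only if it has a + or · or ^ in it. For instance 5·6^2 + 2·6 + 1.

6^(6 + 1) + 3·6^3 + 3·6^2 + 3·6 + 1

[0] 13 ≡ 2^(2 + 1) + 2^2 + 1 (base 2). Lift 3: 109. −1: 108.
[1] 108 ≡ 3^(3 + 1) + 3^3 (base 3). Lift 4: 1280. −1: 1279.
[2] 1279 ≡ 4^(4 + 1) + 3·4^3 + 3·4^2 + 3·4 + 3 (base 4). Lift 5: 16093. −1: 16092.
[3] 16092 ≡ 5^(5 + 1) + 3·5^3 + 3·5^2 + 3·5 + 2 (base 5). Lift 6: 280712. −1: 280711.
[4] 280711 ≡ 6^(6 + 1) + 3·6^3 + 3·6^2 + 3·6 + 1 (base 6). Lift 7: 5765999. −1: 5765998.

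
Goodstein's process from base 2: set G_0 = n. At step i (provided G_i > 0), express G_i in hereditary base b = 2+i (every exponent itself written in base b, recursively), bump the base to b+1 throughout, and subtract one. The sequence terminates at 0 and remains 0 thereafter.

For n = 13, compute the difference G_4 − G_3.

i=0: 13 = 2^(2 + 1) + 2^2 + 1 (b=2); 2→3: 3^(3 + 1) + 3^3 + 1 = 109; 109−1 = 108
i=1: 108 = 3^(3 + 1) + 3^3 (b=3); 3→4: 4^(4 + 1) + 4^4 = 1280; 1280−1 = 1279
i=2: 1279 = 4^(4 + 1) + 3·4^3 + 3·4^2 + 3·4 + 3 (b=4); 4→5: 5^(5 + 1) + 3·5^3 + 3·5^2 + 3·5 + 3 = 16093; 16093−1 = 16092
i=3: 16092 = 5^(5 + 1) + 3·5^3 + 3·5^2 + 3·5 + 2 (b=5); 5→6: 6^(6 + 1) + 3·6^3 + 3·6^2 + 3·6 + 2 = 280712; 280712−1 = 280711

264619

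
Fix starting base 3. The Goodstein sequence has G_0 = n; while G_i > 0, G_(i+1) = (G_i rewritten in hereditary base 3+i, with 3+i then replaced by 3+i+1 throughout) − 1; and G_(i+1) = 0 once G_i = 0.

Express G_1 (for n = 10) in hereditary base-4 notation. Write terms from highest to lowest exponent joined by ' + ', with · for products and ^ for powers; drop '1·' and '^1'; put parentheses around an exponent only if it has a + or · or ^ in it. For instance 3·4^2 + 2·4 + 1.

base 3: 10 = 3^2 + 1; at 4: 4^2 + 1 = 17; next = 16
base 4: 16 = 4^2; at 5: 5^2 = 25; next = 24

4^2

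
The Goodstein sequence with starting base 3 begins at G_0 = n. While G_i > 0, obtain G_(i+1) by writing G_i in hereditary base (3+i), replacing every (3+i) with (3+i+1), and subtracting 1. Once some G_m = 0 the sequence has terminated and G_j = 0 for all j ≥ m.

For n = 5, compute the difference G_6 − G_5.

base 3: 5 = 3 + 2; at 4: 4 + 2 = 6; next = 5
base 4: 5 = 4 + 1; at 5: 5 + 1 = 6; next = 5
base 5: 5 = 5; at 6: 6 = 6; next = 5
base 6: 5 = 5; at 7: 5 = 5; next = 4
base 7: 4 = 4; at 8: 4 = 4; next = 3
base 8: 3 = 3; at 9: 3 = 3; next = 2

-1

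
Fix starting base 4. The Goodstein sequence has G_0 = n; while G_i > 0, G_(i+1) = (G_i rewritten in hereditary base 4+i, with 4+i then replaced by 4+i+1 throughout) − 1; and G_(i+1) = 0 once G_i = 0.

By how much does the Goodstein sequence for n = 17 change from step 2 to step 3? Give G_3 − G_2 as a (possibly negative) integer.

17 —HB4→ 4^2 + 1 —bump→ 5^2 + 1 = 26 —(−1)→ 25
25 —HB5→ 5^2 —bump→ 6^2 = 36 —(−1)→ 35
35 —HB6→ 5·6 + 5 —bump→ 5·7 + 5 = 40 —(−1)→ 39

4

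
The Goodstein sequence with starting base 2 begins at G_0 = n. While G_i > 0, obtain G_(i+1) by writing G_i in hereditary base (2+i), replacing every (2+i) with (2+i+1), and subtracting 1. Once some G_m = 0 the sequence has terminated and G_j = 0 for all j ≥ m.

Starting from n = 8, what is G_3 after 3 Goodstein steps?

[0] 8 ≡ 2^(2 + 1) (base 2). Lift 3: 81. −1: 80.
[1] 80 ≡ 2·3^3 + 2·3^2 + 2·3 + 2 (base 3). Lift 4: 554. −1: 553.
[2] 553 ≡ 2·4^4 + 2·4^2 + 2·4 + 1 (base 4). Lift 5: 6311. −1: 6310.
[3] 6310 ≡ 2·5^5 + 2·5^2 + 2·5 (base 5). Lift 6: 93396. −1: 93395.

6310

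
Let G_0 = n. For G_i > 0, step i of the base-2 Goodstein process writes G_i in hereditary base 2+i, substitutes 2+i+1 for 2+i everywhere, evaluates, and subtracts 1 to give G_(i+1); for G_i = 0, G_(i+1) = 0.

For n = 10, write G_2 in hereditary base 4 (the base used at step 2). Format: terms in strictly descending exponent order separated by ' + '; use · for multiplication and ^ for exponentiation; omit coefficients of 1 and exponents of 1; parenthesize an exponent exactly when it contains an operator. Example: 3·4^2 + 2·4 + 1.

G_0=10  [base 2] 2^(2 + 1) + 2  →[2↦3]→  3^(3 + 1) + 3 = 84  −1 ⇒ G_1=83
G_1=83  [base 3] 3^(3 + 1) + 2  →[3↦4]→  4^(4 + 1) + 2 = 1026  −1 ⇒ G_2=1025
G_2=1025  [base 4] 4^(4 + 1) + 1  →[4↦5]→  5^(5 + 1) + 1 = 15626  −1 ⇒ G_3=15625

4^(4 + 1) + 1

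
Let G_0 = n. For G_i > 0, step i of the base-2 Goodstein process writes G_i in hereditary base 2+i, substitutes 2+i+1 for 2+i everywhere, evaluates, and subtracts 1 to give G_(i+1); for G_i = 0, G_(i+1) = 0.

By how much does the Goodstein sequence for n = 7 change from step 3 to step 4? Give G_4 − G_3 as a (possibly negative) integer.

[0] 7 ≡ 2^2 + 2 + 1 (base 2). Lift 3: 31. −1: 30.
[1] 30 ≡ 3^3 + 3 (base 3). Lift 4: 260. −1: 259.
[2] 259 ≡ 4^4 + 3 (base 4). Lift 5: 3128. −1: 3127.
[3] 3127 ≡ 5^5 + 2 (base 5). Lift 6: 46658. −1: 46657.

43530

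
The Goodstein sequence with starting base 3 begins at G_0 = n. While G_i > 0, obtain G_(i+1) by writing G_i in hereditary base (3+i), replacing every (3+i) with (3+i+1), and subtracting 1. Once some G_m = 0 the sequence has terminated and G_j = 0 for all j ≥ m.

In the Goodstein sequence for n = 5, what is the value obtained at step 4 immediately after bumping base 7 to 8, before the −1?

4

5 —HB3→ 3 + 2 —bump→ 4 + 2 = 6 —(−1)→ 5
5 —HB4→ 4 + 1 —bump→ 5 + 1 = 6 —(−1)→ 5
5 —HB5→ 5 —bump→ 6 = 6 —(−1)→ 5
5 —HB6→ 5 —bump→ 5 = 5 —(−1)→ 4
4 —HB7→ 4 —bump→ 4 = 4 —(−1)→ 3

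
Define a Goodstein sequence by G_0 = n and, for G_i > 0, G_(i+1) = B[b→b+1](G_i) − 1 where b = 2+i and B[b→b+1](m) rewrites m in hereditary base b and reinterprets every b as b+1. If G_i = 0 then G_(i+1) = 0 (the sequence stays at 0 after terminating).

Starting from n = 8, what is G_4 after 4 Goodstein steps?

93395

G_0 = 8. HB_2(8) = 2^(2 + 1). Bump = 81. G_1 = 80.
G_1 = 80. HB_3(80) = 2·3^3 + 2·3^2 + 2·3 + 2. Bump = 554. G_2 = 553.
G_2 = 553. HB_4(553) = 2·4^4 + 2·4^2 + 2·4 + 1. Bump = 6311. G_3 = 6310.
G_3 = 6310. HB_5(6310) = 2·5^5 + 2·5^2 + 2·5. Bump = 93396. G_4 = 93395.
G_4 = 93395. HB_6(93395) = 2·6^6 + 2·6^2 + 6 + 5. Bump = 1647196. G_5 = 1647195.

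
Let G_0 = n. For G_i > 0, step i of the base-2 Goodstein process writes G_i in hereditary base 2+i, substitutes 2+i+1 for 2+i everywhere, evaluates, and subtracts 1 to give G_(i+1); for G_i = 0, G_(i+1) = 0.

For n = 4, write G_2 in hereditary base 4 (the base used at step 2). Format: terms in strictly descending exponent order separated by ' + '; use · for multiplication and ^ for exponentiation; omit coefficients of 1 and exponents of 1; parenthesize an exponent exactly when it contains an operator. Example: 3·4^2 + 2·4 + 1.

2·4^2 + 2·4 + 1

G_0=4  [base 2] 2^2  →[2↦3]→  3^3 = 27  −1 ⇒ G_1=26
G_1=26  [base 3] 2·3^2 + 2·3 + 2  →[3↦4]→  2·4^2 + 2·4 + 2 = 42  −1 ⇒ G_2=41
G_2=41  [base 4] 2·4^2 + 2·4 + 1  →[4↦5]→  2·5^2 + 2·5 + 1 = 61  −1 ⇒ G_3=60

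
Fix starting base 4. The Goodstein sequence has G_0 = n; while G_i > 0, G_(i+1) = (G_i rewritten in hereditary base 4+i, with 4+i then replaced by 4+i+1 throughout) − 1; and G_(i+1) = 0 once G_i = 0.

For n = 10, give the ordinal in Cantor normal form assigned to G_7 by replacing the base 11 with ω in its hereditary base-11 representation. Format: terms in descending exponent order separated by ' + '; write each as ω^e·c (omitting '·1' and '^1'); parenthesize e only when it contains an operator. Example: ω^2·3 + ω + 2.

ω + 2

G_0 = 10. HB_4(10) = 2·4 + 2. Bump = 12. G_1 = 11.
G_1 = 11. HB_5(11) = 2·5 + 1. Bump = 13. G_2 = 12.
G_2 = 12. HB_6(12) = 2·6. Bump = 14. G_3 = 13.
G_3 = 13. HB_7(13) = 7 + 6. Bump = 14. G_4 = 13.
G_4 = 13. HB_8(13) = 8 + 5. Bump = 14. G_5 = 13.
G_5 = 13. HB_9(13) = 9 + 4. Bump = 14. G_6 = 13.
G_6 = 13. HB_10(13) = 10 + 3. Bump = 14. G_7 = 13.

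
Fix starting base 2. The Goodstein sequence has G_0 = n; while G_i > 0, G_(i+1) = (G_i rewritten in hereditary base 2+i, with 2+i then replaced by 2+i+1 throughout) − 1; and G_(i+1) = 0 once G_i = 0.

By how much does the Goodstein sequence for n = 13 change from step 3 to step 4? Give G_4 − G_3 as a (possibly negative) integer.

base 2: 13 = 2^(2 + 1) + 2^2 + 1; at 3: 3^(3 + 1) + 3^3 + 1 = 109; next = 108
base 3: 108 = 3^(3 + 1) + 3^3; at 4: 4^(4 + 1) + 4^4 = 1280; next = 1279
base 4: 1279 = 4^(4 + 1) + 3·4^3 + 3·4^2 + 3·4 + 3; at 5: 5^(5 + 1) + 3·5^3 + 3·5^2 + 3·5 + 3 = 16093; next = 16092
base 5: 16092 = 5^(5 + 1) + 3·5^3 + 3·5^2 + 3·5 + 2; at 6: 6^(6 + 1) + 3·6^3 + 3·6^2 + 3·6 + 2 = 280712; next = 280711

264619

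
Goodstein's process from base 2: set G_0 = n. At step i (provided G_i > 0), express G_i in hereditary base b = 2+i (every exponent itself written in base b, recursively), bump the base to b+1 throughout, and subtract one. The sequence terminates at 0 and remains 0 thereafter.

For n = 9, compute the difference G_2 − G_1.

942

[0] 9 ≡ 2^(2 + 1) + 1 (base 2). Lift 3: 82. −1: 81.
[1] 81 ≡ 3^(3 + 1) (base 3). Lift 4: 1024. −1: 1023.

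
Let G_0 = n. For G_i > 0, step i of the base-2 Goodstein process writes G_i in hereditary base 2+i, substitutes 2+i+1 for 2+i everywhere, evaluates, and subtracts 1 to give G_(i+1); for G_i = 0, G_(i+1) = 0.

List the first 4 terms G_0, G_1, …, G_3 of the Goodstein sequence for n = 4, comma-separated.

step 0: 4 = 2^2; sub 3 for 2: 3^3; = 27; G_1 = 27−1 = 26
step 1: 26 = 2·3^2 + 2·3 + 2; sub 4 for 3: 2·4^2 + 2·4 + 2; = 42; G_2 = 42−1 = 41
step 2: 41 = 2·4^2 + 2·4 + 1; sub 5 for 4: 2·5^2 + 2·5 + 1; = 61; G_3 = 61−1 = 60

4, 26, 41, 60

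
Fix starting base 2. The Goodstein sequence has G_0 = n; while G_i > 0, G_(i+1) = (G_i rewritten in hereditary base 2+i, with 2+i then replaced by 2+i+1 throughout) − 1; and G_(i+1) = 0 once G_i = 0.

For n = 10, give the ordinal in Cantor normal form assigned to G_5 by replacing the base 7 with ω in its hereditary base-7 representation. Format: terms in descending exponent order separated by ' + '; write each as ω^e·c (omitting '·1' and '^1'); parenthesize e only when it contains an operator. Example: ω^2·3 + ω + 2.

ω^ω·5 + ω^5·5 + ω^4·5 + ω^3·5 + ω^2·5 + ω·5 + 4

G_0=10  [base 2] 2^(2 + 1) + 2  →[2↦3]→  3^(3 + 1) + 3 = 84  −1 ⇒ G_1=83
G_1=83  [base 3] 3^(3 + 1) + 2  →[3↦4]→  4^(4 + 1) + 2 = 1026  −1 ⇒ G_2=1025
G_2=1025  [base 4] 4^(4 + 1) + 1  →[4↦5]→  5^(5 + 1) + 1 = 15626  −1 ⇒ G_3=15625
G_3=15625  [base 5] 5^(5 + 1)  →[5↦6]→  6^(6 + 1) = 279936  −1 ⇒ G_4=279935
G_4=279935  [base 6] 5·6^6 + 5·6^5 + 5·6^4 + 5·6^3 + 5·6^2 + 5·6 + 5  →[6↦7]→  5·7^7 + 5·7^5 + 5·7^4 + 5·7^3 + 5·7^2 + 5·7 + 5 = 4215755  −1 ⇒ G_5=4215754
G_5=4215754  [base 7] 5·7^7 + 5·7^5 + 5·7^4 + 5·7^3 + 5·7^2 + 5·7 + 4  →[7↦8]→  5·8^8 + 5·8^5 + 5·8^4 + 5·8^3 + 5·8^2 + 5·8 + 4 = 84073324  −1 ⇒ G_6=84073323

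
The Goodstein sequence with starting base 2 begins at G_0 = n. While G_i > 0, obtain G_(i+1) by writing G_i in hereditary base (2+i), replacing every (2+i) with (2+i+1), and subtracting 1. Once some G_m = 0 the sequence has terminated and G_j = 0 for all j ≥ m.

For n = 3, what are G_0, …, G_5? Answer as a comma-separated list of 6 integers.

3, 3, 3, 2, 1, 0

G_0 = 3. HB_2(3) = 2 + 1. Bump = 4. G_1 = 3.
G_1 = 3. HB_3(3) = 3. Bump = 4. G_2 = 3.
G_2 = 3. HB_4(3) = 3. Bump = 3. G_3 = 2.
G_3 = 2. HB_5(2) = 2. Bump = 2. G_4 = 1.
G_4 = 1. HB_6(1) = 1. Bump = 1. G_5 = 0.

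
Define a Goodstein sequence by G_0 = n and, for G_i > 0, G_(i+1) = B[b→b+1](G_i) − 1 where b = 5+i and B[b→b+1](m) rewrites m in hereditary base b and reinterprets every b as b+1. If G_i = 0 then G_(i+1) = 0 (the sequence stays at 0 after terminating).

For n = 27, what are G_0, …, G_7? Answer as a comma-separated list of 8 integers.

27 —HB5→ 5^2 + 2 —bump→ 6^2 + 2 = 38 —(−1)→ 37
37 —HB6→ 6^2 + 1 —bump→ 7^2 + 1 = 50 —(−1)→ 49
49 —HB7→ 7^2 —bump→ 8^2 = 64 —(−1)→ 63
63 —HB8→ 7·8 + 7 —bump→ 7·9 + 7 = 70 —(−1)→ 69
69 —HB9→ 7·9 + 6 —bump→ 7·10 + 6 = 76 —(−1)→ 75
75 —HB10→ 7·10 + 5 —bump→ 7·11 + 5 = 82 —(−1)→ 81
81 —HB11→ 7·11 + 4 —bump→ 7·12 + 4 = 88 —(−1)→ 87

27, 37, 49, 63, 69, 75, 81, 87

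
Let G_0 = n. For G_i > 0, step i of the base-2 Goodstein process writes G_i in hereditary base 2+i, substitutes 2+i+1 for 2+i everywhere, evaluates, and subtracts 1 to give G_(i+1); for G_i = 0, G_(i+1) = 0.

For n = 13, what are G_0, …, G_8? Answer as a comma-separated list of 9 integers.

13, 108, 1279, 16092, 280711, 5765998, 134219479, 3486786855, 100000003325

[0] 13 ≡ 2^(2 + 1) + 2^2 + 1 (base 2). Lift 3: 109. −1: 108.
[1] 108 ≡ 3^(3 + 1) + 3^3 (base 3). Lift 4: 1280. −1: 1279.
[2] 1279 ≡ 4^(4 + 1) + 3·4^3 + 3·4^2 + 3·4 + 3 (base 4). Lift 5: 16093. −1: 16092.
[3] 16092 ≡ 5^(5 + 1) + 3·5^3 + 3·5^2 + 3·5 + 2 (base 5). Lift 6: 280712. −1: 280711.
[4] 280711 ≡ 6^(6 + 1) + 3·6^3 + 3·6^2 + 3·6 + 1 (base 6). Lift 7: 5765999. −1: 5765998.
[5] 5765998 ≡ 7^(7 + 1) + 3·7^3 + 3·7^2 + 3·7 (base 7). Lift 8: 134219480. −1: 134219479.
[6] 134219479 ≡ 8^(8 + 1) + 3·8^3 + 3·8^2 + 2·8 + 7 (base 8). Lift 9: 3486786856. −1: 3486786855.
[7] 3486786855 ≡ 9^(9 + 1) + 3·9^3 + 3·9^2 + 2·9 + 6 (base 9). Lift 10: 100000003326. −1: 100000003325.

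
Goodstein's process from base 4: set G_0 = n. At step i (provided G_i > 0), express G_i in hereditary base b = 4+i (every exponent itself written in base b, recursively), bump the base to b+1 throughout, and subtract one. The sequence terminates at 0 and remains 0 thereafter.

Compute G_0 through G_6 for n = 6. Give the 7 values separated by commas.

G_0 = 6. HB_4(6) = 4 + 2. Bump = 7. G_1 = 6.
G_1 = 6. HB_5(6) = 5 + 1. Bump = 7. G_2 = 6.
G_2 = 6. HB_6(6) = 6. Bump = 7. G_3 = 6.
G_3 = 6. HB_7(6) = 6. Bump = 6. G_4 = 5.
G_4 = 5. HB_8(5) = 5. Bump = 5. G_5 = 4.
G_5 = 4. HB_9(4) = 4. Bump = 4. G_6 = 3.

6, 6, 6, 6, 5, 4, 3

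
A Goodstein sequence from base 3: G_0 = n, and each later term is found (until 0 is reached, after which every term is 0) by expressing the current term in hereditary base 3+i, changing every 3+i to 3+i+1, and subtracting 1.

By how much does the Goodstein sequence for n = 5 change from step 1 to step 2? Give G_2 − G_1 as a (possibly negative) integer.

step 0: 5 = 3 + 2; sub 4 for 3: 4 + 2; = 6; G_1 = 6−1 = 5
step 1: 5 = 4 + 1; sub 5 for 4: 5 + 1; = 6; G_2 = 6−1 = 5

0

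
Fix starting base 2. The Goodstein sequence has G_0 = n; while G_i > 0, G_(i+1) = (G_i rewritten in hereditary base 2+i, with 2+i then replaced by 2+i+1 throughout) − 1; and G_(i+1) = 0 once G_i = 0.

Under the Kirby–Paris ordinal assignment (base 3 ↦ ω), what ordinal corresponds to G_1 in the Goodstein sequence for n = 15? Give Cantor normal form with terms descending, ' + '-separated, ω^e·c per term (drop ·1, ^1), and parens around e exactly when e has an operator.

ω^(ω + 1) + ω^ω + ω

i=0: 15 = 2^(2 + 1) + 2^2 + 2 + 1 (b=2); 2→3: 3^(3 + 1) + 3^3 + 3 + 1 = 112; 112−1 = 111
i=1: 111 = 3^(3 + 1) + 3^3 + 3 (b=3); 3→4: 4^(4 + 1) + 4^4 + 4 = 1284; 1284−1 = 1283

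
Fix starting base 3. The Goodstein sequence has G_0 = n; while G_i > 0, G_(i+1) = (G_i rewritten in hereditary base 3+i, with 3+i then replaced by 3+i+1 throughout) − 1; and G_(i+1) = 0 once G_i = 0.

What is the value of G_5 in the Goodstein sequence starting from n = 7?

9

step 0: 7 = 2·3 + 1; sub 4 for 3: 2·4 + 1; = 9; G_1 = 9−1 = 8
step 1: 8 = 2·4; sub 5 for 4: 2·5; = 10; G_2 = 10−1 = 9
step 2: 9 = 5 + 4; sub 6 for 5: 6 + 4; = 10; G_3 = 10−1 = 9
step 3: 9 = 6 + 3; sub 7 for 6: 7 + 3; = 10; G_4 = 10−1 = 9
step 4: 9 = 7 + 2; sub 8 for 7: 8 + 2; = 10; G_5 = 10−1 = 9
step 5: 9 = 8 + 1; sub 9 for 8: 9 + 1; = 10; G_6 = 10−1 = 9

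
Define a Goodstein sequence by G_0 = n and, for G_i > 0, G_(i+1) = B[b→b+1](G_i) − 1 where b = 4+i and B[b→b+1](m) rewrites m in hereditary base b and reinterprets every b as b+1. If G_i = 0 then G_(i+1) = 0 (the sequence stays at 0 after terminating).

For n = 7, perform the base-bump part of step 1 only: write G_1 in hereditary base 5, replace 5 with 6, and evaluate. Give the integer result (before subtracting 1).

base 4: 7 = 4 + 3; at 5: 5 + 3 = 8; next = 7
base 5: 7 = 5 + 2; at 6: 6 + 2 = 8; next = 7

8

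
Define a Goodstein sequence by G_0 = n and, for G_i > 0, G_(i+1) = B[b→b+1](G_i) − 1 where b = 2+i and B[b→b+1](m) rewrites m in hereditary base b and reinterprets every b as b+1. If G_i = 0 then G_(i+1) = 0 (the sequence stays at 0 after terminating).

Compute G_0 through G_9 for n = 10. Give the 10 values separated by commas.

[0] 10 ≡ 2^(2 + 1) + 2 (base 2). Lift 3: 84. −1: 83.
[1] 83 ≡ 3^(3 + 1) + 2 (base 3). Lift 4: 1026. −1: 1025.
[2] 1025 ≡ 4^(4 + 1) + 1 (base 4). Lift 5: 15626. −1: 15625.
[3] 15625 ≡ 5^(5 + 1) (base 5). Lift 6: 279936. −1: 279935.
[4] 279935 ≡ 5·6^6 + 5·6^5 + 5·6^4 + 5·6^3 + 5·6^2 + 5·6 + 5 (base 6). Lift 7: 4215755. −1: 4215754.
[5] 4215754 ≡ 5·7^7 + 5·7^5 + 5·7^4 + 5·7^3 + 5·7^2 + 5·7 + 4 (base 7). Lift 8: 84073324. −1: 84073323.
[6] 84073323 ≡ 5·8^8 + 5·8^5 + 5·8^4 + 5·8^3 + 5·8^2 + 5·8 + 3 (base 8). Lift 9: 1937434593. −1: 1937434592.
[7] 1937434592 ≡ 5·9^9 + 5·9^5 + 5·9^4 + 5·9^3 + 5·9^2 + 5·9 + 2 (base 9). Lift 10: 50000555552. −1: 50000555551.
[8] 50000555551 ≡ 5·10^10 + 5·10^5 + 5·10^4 + 5·10^3 + 5·10^2 + 5·10 + 1 (base 10). Lift 11: 1426559238831. −1: 1426559238830.

10, 83, 1025, 15625, 279935, 4215754, 84073323, 1937434592, 50000555551, 1426559238830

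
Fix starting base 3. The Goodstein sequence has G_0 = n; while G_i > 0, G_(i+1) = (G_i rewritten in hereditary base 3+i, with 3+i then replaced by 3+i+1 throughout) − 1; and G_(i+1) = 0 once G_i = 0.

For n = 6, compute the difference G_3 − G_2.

(0) 6|_3 = 2·3 ↦ 2·4|_4 = 8 ⇒ 7
(1) 7|_4 = 4 + 3 ↦ 5 + 3|_5 = 8 ⇒ 7
(2) 7|_5 = 5 + 2 ↦ 6 + 2|_6 = 8 ⇒ 7

0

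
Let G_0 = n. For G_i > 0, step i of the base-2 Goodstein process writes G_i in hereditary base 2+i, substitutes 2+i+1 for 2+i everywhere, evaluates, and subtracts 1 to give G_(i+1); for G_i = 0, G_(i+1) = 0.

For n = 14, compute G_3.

i=0: 14 = 2^(2 + 1) + 2^2 + 2 (b=2); 2→3: 3^(3 + 1) + 3^3 + 3 = 111; 111−1 = 110
i=1: 110 = 3^(3 + 1) + 3^3 + 2 (b=3); 3→4: 4^(4 + 1) + 4^4 + 2 = 1282; 1282−1 = 1281
i=2: 1281 = 4^(4 + 1) + 4^4 + 1 (b=4); 4→5: 5^(5 + 1) + 5^5 + 1 = 18751; 18751−1 = 18750
i=3: 18750 = 5^(5 + 1) + 5^5 (b=5); 5→6: 6^(6 + 1) + 6^6 = 326592; 326592−1 = 326591

18750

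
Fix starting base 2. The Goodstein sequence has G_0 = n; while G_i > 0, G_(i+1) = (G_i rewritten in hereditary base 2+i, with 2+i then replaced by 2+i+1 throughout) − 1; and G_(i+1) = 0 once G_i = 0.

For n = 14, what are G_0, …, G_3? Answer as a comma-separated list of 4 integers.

14 —HB2→ 2^(2 + 1) + 2^2 + 2 —bump→ 3^(3 + 1) + 3^3 + 3 = 111 —(−1)→ 110
110 —HB3→ 3^(3 + 1) + 3^3 + 2 —bump→ 4^(4 + 1) + 4^4 + 2 = 1282 —(−1)→ 1281
1281 —HB4→ 4^(4 + 1) + 4^4 + 1 —bump→ 5^(5 + 1) + 5^5 + 1 = 18751 —(−1)→ 18750

14, 110, 1281, 18750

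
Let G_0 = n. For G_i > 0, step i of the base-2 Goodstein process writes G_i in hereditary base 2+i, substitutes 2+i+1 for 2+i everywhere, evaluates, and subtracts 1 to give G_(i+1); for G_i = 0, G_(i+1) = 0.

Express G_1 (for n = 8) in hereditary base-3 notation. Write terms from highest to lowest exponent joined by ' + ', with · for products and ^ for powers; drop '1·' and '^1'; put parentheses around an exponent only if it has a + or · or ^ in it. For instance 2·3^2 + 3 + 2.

2·3^3 + 2·3^2 + 2·3 + 2

i=0: 8 = 2^(2 + 1) (b=2); 2→3: 3^(3 + 1) = 81; 81−1 = 80
i=1: 80 = 2·3^3 + 2·3^2 + 2·3 + 2 (b=3); 3→4: 2·4^4 + 2·4^2 + 2·4 + 2 = 554; 554−1 = 553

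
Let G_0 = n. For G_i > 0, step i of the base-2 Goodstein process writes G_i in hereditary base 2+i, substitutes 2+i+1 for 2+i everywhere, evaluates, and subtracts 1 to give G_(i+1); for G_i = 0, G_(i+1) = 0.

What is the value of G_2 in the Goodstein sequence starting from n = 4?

41

G_0 = 4. HB_2(4) = 2^2. Bump = 27. G_1 = 26.
G_1 = 26. HB_3(26) = 2·3^2 + 2·3 + 2. Bump = 42. G_2 = 41.
G_2 = 41. HB_4(41) = 2·4^2 + 2·4 + 1. Bump = 61. G_3 = 60.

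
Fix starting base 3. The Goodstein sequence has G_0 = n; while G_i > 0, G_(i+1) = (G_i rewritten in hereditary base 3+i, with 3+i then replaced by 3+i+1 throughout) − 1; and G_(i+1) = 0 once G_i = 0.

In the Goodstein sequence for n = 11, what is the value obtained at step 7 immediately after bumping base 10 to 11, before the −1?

56

G_0=11  [base 3] 3^2 + 2  →[3↦4]→  4^2 + 2 = 18  −1 ⇒ G_1=17
G_1=17  [base 4] 4^2 + 1  →[4↦5]→  5^2 + 1 = 26  −1 ⇒ G_2=25
G_2=25  [base 5] 5^2  →[5↦6]→  6^2 = 36  −1 ⇒ G_3=35
G_3=35  [base 6] 5·6 + 5  →[6↦7]→  5·7 + 5 = 40  −1 ⇒ G_4=39
G_4=39  [base 7] 5·7 + 4  →[7↦8]→  5·8 + 4 = 44  −1 ⇒ G_5=43
G_5=43  [base 8] 5·8 + 3  →[8↦9]→  5·9 + 3 = 48  −1 ⇒ G_6=47
G_6=47  [base 9] 5·9 + 2  →[9↦10]→  5·10 + 2 = 52  −1 ⇒ G_7=51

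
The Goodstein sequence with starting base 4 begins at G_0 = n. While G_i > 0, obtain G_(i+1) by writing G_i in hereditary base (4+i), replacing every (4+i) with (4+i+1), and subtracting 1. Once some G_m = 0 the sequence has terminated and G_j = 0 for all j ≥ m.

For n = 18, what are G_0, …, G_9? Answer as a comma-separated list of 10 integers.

G_0=18  [base 4] 4^2 + 2  →[4↦5]→  5^2 + 2 = 27  −1 ⇒ G_1=26
G_1=26  [base 5] 5^2 + 1  →[5↦6]→  6^2 + 1 = 37  −1 ⇒ G_2=36
G_2=36  [base 6] 6^2  →[6↦7]→  7^2 = 49  −1 ⇒ G_3=48
G_3=48  [base 7] 6·7 + 6  →[7↦8]→  6·8 + 6 = 54  −1 ⇒ G_4=53
G_4=53  [base 8] 6·8 + 5  →[8↦9]→  6·9 + 5 = 59  −1 ⇒ G_5=58
G_5=58  [base 9] 6·9 + 4  →[9↦10]→  6·10 + 4 = 64  −1 ⇒ G_6=63
G_6=63  [base 10] 6·10 + 3  →[10↦11]→  6·11 + 3 = 69  −1 ⇒ G_7=68
G_7=68  [base 11] 6·11 + 2  →[11↦12]→  6·12 + 2 = 74  −1 ⇒ G_8=73
G_8=73  [base 12] 6·12 + 1  →[12↦13]→  6·13 + 1 = 79  −1 ⇒ G_9=78

18, 26, 36, 48, 53, 58, 63, 68, 73, 78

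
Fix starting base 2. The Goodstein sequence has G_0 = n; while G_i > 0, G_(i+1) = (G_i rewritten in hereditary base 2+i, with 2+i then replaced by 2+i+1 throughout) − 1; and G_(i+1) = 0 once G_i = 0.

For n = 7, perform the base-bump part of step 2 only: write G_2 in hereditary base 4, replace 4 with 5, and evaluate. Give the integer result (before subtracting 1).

G_0 = 7. HB_2(7) = 2^2 + 2 + 1. Bump = 31. G_1 = 30.
G_1 = 30. HB_3(30) = 3^3 + 3. Bump = 260. G_2 = 259.

3128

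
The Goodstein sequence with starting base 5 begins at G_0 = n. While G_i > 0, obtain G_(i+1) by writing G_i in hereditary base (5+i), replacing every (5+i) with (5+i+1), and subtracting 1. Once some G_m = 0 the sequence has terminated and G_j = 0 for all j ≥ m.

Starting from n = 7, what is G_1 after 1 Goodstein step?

(0) 7|_5 = 5 + 2 ↦ 6 + 2|_6 = 8 ⇒ 7
(1) 7|_6 = 6 + 1 ↦ 7 + 1|_7 = 8 ⇒ 7

7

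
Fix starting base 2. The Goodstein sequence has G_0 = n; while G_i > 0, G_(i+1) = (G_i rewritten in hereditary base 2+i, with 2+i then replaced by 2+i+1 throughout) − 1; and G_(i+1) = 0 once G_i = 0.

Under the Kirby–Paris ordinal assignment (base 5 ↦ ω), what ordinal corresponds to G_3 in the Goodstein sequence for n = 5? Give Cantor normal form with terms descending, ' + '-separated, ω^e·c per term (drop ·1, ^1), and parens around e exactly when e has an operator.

G_0=5  [base 2] 2^2 + 1  →[2↦3]→  3^3 + 1 = 28  −1 ⇒ G_1=27
G_1=27  [base 3] 3^3  →[3↦4]→  4^4 = 256  −1 ⇒ G_2=255
G_2=255  [base 4] 3·4^3 + 3·4^2 + 3·4 + 3  →[4↦5]→  3·5^3 + 3·5^2 + 3·5 + 3 = 468  −1 ⇒ G_3=467
G_3=467  [base 5] 3·5^3 + 3·5^2 + 3·5 + 2  →[5↦6]→  3·6^3 + 3·6^2 + 3·6 + 2 = 776  −1 ⇒ G_4=775

ω^3·3 + ω^2·3 + ω·3 + 2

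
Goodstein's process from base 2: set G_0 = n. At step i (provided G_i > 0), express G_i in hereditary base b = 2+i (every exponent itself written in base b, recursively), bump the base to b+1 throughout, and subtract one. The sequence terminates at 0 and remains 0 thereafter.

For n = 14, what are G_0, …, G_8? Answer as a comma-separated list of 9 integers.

14, 110, 1281, 18750, 326591, 5862840, 134404971, 3487116548, 100000555551

14 —HB2→ 2^(2 + 1) + 2^2 + 2 —bump→ 3^(3 + 1) + 3^3 + 3 = 111 —(−1)→ 110
110 —HB3→ 3^(3 + 1) + 3^3 + 2 —bump→ 4^(4 + 1) + 4^4 + 2 = 1282 —(−1)→ 1281
1281 —HB4→ 4^(4 + 1) + 4^4 + 1 —bump→ 5^(5 + 1) + 5^5 + 1 = 18751 —(−1)→ 18750
18750 —HB5→ 5^(5 + 1) + 5^5 —bump→ 6^(6 + 1) + 6^6 = 326592 —(−1)→ 326591
326591 —HB6→ 6^(6 + 1) + 5·6^5 + 5·6^4 + 5·6^3 + 5·6^2 + 5·6 + 5 —bump→ 7^(7 + 1) + 5·7^5 + 5·7^4 + 5·7^3 + 5·7^2 + 5·7 + 5 = 5862841 —(−1)→ 5862840
5862840 —HB7→ 7^(7 + 1) + 5·7^5 + 5·7^4 + 5·7^3 + 5·7^2 + 5·7 + 4 —bump→ 8^(8 + 1) + 5·8^5 + 5·8^4 + 5·8^3 + 5·8^2 + 5·8 + 4 = 134404972 —(−1)→ 134404971
134404971 —HB8→ 8^(8 + 1) + 5·8^5 + 5·8^4 + 5·8^3 + 5·8^2 + 5·8 + 3 —bump→ 9^(9 + 1) + 5·9^5 + 5·9^4 + 5·9^3 + 5·9^2 + 5·9 + 3 = 3487116549 —(−1)→ 3487116548
3487116548 —HB9→ 9^(9 + 1) + 5·9^5 + 5·9^4 + 5·9^3 + 5·9^2 + 5·9 + 2 —bump→ 10^(10 + 1) + 5·10^5 + 5·10^4 + 5·10^3 + 5·10^2 + 5·10 + 2 = 100000555552 —(−1)→ 100000555551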